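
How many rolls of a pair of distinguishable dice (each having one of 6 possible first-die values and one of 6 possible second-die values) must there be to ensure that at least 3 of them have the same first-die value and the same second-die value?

There are 6 × 6 = 36 (first-die value, second-die value) combinations acting as pigeonholes.
With 36 × 2 = 72 rolls of a pair of distinguishable dice we could place exactly 2 in each, with no (first-die value, second-die value) pair reaching 3.
One more forces some (first-die value, second-die value) pair to hold 3, so 72 + 1 = 73.

73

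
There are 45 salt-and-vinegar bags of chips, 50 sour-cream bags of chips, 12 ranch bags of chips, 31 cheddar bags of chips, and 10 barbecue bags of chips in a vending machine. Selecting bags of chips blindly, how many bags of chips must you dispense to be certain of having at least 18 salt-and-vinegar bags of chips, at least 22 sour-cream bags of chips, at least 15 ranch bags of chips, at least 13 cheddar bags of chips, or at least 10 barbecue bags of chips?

72

The worst case stops just short of every target: 17 salt-and-vinegar, 21 sour-cream, all 12 ranch, 12 cheddar, 9 barbecue — 17 + 21 + 12 + 12 + 9 = 71 bags of chips.
One more bag of chips must push some flavor to its target, so 71 + 1 = 72.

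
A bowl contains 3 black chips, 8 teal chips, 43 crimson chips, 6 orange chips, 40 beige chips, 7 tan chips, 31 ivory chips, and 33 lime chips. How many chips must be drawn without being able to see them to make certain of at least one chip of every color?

169

The hardest color to obtain is black: we could draw every other chip first — 171 − 3 = 168 chips — without a single black one.
The next draw must be black, so 168 + 1 = 169.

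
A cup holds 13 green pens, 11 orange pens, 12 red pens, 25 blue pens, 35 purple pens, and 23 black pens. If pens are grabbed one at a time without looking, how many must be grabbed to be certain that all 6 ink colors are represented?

The hardest ink color to obtain is orange: we could draw every other pen first — 119 − 11 = 108 pens — without a single orange one.
The next draw must be orange, so 108 + 1 = 109.

109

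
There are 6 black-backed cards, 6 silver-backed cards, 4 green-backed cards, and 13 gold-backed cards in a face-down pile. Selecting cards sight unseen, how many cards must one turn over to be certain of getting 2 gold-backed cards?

To avoid gold-backed cards as long as possible, exhaust the other 3 back colors first.
The worst case draws every non-gold-backed card first: 6 + 6 + 4 = 16.
The next 2 draws are then forced to be gold-backed, giving 16 + 2 = 18.

18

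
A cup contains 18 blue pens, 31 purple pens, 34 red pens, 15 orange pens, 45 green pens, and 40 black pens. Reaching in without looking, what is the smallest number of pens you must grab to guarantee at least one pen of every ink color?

169

The hardest ink color to obtain is orange: we could draw every other pen first — 183 − 15 = 168 pens — without a single orange one.
The next draw must be orange, so 168 + 1 = 169.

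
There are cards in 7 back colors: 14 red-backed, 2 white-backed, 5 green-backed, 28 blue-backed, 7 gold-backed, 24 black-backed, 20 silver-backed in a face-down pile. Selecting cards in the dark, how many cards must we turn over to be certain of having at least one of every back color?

The hardest back color to obtain is white-backed: we could draw every other card first — 100 − 2 = 98 cards — without a single white-backed one.
The next draw must be white-backed, so 98 + 1 = 99.

99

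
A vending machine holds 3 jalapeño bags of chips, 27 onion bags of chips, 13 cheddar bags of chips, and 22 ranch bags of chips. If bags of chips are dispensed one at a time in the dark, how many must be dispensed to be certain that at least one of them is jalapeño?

63

To avoid jalapeño bags of chips as long as possible, exhaust the other 3 flavors first.
The worst case draws every non-jalapeño bag of chips first: 27 + 13 + 22 = 62.
The next draw is then forced to be jalapeño, giving 62 + 1 = 63.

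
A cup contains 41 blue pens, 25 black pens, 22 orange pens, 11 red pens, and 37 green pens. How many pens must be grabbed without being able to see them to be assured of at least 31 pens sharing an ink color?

In the worst case we take at most 30 of each ink color, but all 25 black, all 22 orange, and all 11 red (fewer than 30), giving 30 + 25 + 22 + 11 + 30 = 118.
One more pen then forces some ink color to 31, so 118 + 1 = 119.

119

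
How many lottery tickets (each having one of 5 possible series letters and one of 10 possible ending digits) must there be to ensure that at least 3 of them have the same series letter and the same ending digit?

101

There are 5 × 10 = 50 (series letter, ending digit) combinations acting as pigeonholes.
With 50 × 2 = 100 lottery tickets we could place exactly 2 in each, with no (series letter, ending digit) pair reaching 3.
One more forces some (series letter, ending digit) pair to hold 3, so 100 + 1 = 101.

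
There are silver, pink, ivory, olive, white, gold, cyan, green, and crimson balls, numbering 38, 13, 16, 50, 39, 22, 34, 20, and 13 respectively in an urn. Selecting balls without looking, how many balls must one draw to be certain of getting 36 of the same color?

In the worst case we take at most 35 of each color, but all 13 pink, all 16 ivory, all 22 gold, all 34 cyan, all 20 green, and all 13 crimson (fewer than 35), giving 35 + 13 + 16 + 35 + 35 + 22 + 34 + 20 + 13 = 223.
One more ball then forces some color to 36, so 223 + 1 = 224.

224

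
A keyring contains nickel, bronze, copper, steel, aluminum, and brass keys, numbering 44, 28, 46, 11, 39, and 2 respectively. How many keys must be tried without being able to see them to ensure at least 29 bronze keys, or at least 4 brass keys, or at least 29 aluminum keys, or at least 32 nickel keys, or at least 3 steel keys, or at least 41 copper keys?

The worst case stops just short of every target: 31 nickel, 28 bronze, 40 copper, 2 steel, 28 aluminum, all 2 brass — 31 + 28 + 40 + 2 + 28 + 2 = 131 keys.
One more key must push some type to its target, so 131 + 1 = 132.

132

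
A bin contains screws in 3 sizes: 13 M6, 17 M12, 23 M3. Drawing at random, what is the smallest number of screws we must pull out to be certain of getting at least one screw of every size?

41

The hardest size to obtain is M6: we could draw every other screw first — 53 − 13 = 40 screws — without a single M6 one.
The next draw must be M6, so 40 + 1 = 41.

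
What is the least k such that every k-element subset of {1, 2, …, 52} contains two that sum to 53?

27

Partition {1, …, 52} into 26 pairs: {1,52}, {2,51}, …, {26,27}.
Choosing 26 integers — say the integers 1 through 26 — takes one from each pair and avoids the property.
Choosing 27 forces two into the same pair by pigeonhole, and those sum to 53. So 27.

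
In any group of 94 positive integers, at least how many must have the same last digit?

The 94 positive integers fall into 10 possible last digits.
If each of the 10 possible last digits held at most 9, the total would be at most 10 × 9 = 90 < 94, a contradiction.
So at least one holds ⌈94/10⌉ = 10.

10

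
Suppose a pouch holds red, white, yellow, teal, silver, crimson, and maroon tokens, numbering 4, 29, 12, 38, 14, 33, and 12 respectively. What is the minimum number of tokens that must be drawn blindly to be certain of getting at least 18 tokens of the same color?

94

Treat the 7 colors as pigeonholes.
In the worst case we take at most 17 of each color, but all 4 red, all 12 yellow, all 14 silver, and all 12 maroon (fewer than 17), giving 4 + 17 + 12 + 17 + 14 + 17 + 12 = 93.
One more token then forces some color to 18, so 93 + 1 = 94.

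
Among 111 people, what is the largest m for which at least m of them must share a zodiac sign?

10

If each of the 12 zodiac signs held at most 9, the total would be at most 12 × 9 = 108 < 111, a contradiction.
So at least one holds ⌈111/12⌉ = 10.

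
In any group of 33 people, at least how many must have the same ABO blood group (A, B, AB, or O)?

9

The 33 people fall into 4 ABO blood groups.
If each of the 4 ABO blood groups held at most 8, the total would be at most 4 × 8 = 32 < 33, a contradiction.
So at least one holds ⌈33/4⌉ = 9.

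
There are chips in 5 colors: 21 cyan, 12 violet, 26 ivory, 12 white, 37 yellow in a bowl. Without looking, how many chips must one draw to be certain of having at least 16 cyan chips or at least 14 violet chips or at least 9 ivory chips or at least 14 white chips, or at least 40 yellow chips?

85

The worst case stops just short of every target: 15 cyan, all 12 violet, 8 ivory, all 12 white, all 37 yellow — 15 + 12 + 8 + 12 + 37 = 84 chips.
One more chip must push some color to its target, so 84 + 1 = 85.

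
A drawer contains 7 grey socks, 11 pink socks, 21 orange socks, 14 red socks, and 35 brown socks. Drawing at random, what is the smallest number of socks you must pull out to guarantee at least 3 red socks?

The worst case draws every non-red sock first: 7 + 11 + 21 + 35 = 74.
The next 3 draws are then forced to be red, giving 74 + 3 = 77.

77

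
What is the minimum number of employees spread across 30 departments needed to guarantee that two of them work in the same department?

31

There are 30 departments acting as pigeonholes.
With 30 employees we could place one in each, avoiding any repeat.
One more forces some class to hold 2, so 30 + 1 = 31.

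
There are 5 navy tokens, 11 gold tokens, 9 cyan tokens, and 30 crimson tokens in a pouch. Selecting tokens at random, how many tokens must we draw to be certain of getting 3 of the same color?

Treat the 4 colors as pigeonholes.
The worst case takes 2 tokens of each color without reaching 3 of any: 4 × 2 = 8.
The next token must bring some color to 3, so 8 + 1 = 9.

9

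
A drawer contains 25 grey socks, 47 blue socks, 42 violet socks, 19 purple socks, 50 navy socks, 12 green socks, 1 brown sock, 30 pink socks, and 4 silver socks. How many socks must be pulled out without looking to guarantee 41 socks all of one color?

In the worst case we take at most 40 of each color, but all 25 grey, all 19 purple, all 12 green, all 1 brown, all 30 pink, and all 4 silver (fewer than 40), giving 25 + 40 + 40 + 19 + 40 + 12 + 1 + 30 + 4 = 211.
One more sock then forces some color to 41, so 211 + 1 = 212.

212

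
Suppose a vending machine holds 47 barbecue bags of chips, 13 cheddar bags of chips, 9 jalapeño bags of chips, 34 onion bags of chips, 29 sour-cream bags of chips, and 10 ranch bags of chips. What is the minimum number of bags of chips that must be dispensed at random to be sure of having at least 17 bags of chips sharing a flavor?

81

Treat the 6 flavors as pigeonholes.
In the worst case we take at most 16 of each flavor, but all 13 cheddar, all 9 jalapeño, and all 10 ranch (fewer than 16), giving 16 + 13 + 9 + 16 + 16 + 10 = 80.
One more bag of chips then forces some flavor to 17, so 80 + 1 = 81.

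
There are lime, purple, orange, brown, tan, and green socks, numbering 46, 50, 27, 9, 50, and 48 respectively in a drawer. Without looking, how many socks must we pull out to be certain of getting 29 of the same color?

149

In the worst case we take at most 28 of each color, but all 27 orange and all 9 brown (fewer than 28), giving 28 + 28 + 27 + 9 + 28 + 28 = 148.
One more sock then forces some color to 29, so 148 + 1 = 149.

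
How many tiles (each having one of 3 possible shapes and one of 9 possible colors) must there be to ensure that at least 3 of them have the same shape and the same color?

55

There are 3 × 9 = 27 (shape, color) combinations acting as pigeonholes.
With 27 × 2 = 54 tiles we could place exactly 2 in each, with no (shape, color) pair reaching 3.
One more forces some (shape, color) pair to hold 3, so 54 + 1 = 55.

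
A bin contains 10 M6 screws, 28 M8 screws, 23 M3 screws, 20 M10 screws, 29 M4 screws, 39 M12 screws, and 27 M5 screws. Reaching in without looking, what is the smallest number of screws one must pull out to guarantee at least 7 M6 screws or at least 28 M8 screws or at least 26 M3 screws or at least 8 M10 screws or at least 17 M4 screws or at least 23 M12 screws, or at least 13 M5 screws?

114

The worst case stops just short of every target: 6 M6, 27 M8, all 23 M3, 7 M10, 16 M4, 22 M12, 12 M5 — 6 + 27 + 23 + 7 + 16 + 22 + 12 = 113 screws.
One more screw must push some size to its target, so 113 + 1 = 114.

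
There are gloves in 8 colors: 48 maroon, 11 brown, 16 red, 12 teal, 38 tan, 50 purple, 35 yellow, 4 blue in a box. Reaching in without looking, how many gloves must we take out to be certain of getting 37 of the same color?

187

In the worst case we take at most 36 of each color, but all 11 brown, all 16 red, all 12 teal, all 35 yellow, and all 4 blue (fewer than 36), giving 36 + 11 + 16 + 12 + 36 + 36 + 35 + 4 = 186.
One more glove then forces some color to 37, so 186 + 1 = 187.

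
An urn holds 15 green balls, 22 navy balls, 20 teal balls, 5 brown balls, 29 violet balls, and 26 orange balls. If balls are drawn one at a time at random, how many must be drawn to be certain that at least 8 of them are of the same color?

In the worst case we take at most 7 of each color, but all 5 brown (fewer than 7), giving 7 + 7 + 7 + 5 + 7 + 7 = 40.
One more ball then forces some color to 8, so 40 + 1 = 41.

41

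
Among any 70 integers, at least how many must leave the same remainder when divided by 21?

The 70 integers fall into 21 residue classes modulo 21.
If each of the 21 residue classes modulo 21 held at most 3, the total would be at most 21 × 3 = 63 < 70, a contradiction.
So at least one holds ⌈70/21⌉ = 4.

4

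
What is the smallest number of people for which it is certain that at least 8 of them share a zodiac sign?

There are 12 zodiac signs acting as pigeonholes.
With 12 × 7 = 84 people we could place exactly 7 in each, with no class reaching 8.
One more forces some class to hold 8, so 84 + 1 = 85.

85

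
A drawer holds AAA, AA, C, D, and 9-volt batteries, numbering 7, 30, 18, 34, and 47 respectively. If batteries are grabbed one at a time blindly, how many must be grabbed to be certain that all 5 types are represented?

The hardest type to obtain is AAA: we could draw every other battery first — 136 − 7 = 129 batteries — without a single AAA one.
The next draw must be AAA, so 129 + 1 = 130.

130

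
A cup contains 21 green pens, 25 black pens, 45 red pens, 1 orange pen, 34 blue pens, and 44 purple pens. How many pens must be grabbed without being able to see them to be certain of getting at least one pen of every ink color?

170

The hardest ink color to obtain is orange: we could draw every other pen first — 170 − 1 = 169 pens — without a single orange one.
The next draw must be orange, so 169 + 1 = 170.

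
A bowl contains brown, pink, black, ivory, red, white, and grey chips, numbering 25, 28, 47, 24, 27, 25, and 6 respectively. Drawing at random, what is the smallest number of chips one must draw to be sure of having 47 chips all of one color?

182

Treat the 7 colors as pigeonholes.
In the worst case we take at most 46 of each color, but all 25 brown, all 28 pink, all 24 ivory, all 27 red, all 25 white, and all 6 grey (fewer than 46), giving 25 + 28 + 46 + 24 + 27 + 25 + 6 = 181.
One more chip then forces some color to 47, so 181 + 1 = 182.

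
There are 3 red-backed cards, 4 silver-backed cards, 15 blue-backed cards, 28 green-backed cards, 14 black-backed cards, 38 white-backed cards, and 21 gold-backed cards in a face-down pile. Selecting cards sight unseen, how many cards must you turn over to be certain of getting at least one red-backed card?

121

The worst case draws every non-red-backed card first: 4 + 15 + 28 + 14 + 38 + 21 = 120.
The next draw is then forced to be red-backed, giving 120 + 1 = 121.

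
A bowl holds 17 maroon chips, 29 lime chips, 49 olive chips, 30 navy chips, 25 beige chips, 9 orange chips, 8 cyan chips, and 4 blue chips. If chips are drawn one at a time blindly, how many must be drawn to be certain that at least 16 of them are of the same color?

In the worst case we take at most 15 of each color, but all 9 orange, all 8 cyan, and all 4 blue (fewer than 15), giving 15 + 15 + 15 + 15 + 15 + 9 + 8 + 4 = 96.
One more chip then forces some color to 16, so 96 + 1 = 97.

97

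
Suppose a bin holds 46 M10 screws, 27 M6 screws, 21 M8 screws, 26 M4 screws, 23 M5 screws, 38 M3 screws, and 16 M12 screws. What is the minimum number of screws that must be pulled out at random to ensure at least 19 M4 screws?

The worst case draws every non-M4 screw first: 46 + 27 + 21 + 23 + 38 + 16 = 171.
The next 19 draws are then forced to be M4, giving 171 + 19 = 190.

190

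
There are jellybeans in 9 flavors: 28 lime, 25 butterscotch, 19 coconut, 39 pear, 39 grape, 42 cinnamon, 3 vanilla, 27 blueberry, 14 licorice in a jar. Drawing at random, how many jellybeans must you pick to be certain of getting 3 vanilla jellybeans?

236

The worst case draws every non-vanilla jellybean first: 28 + 25 + 19 + 39 + 39 + 42 + 27 + 14 = 233.
The next 3 draws are then forced to be vanilla, giving 233 + 3 = 236.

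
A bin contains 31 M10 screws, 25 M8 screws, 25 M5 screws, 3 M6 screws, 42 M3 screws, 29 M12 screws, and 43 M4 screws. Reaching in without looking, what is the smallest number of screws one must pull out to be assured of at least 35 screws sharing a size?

182

In the worst case we take at most 34 of each size, but all 31 M10, all 25 M8, all 25 M5, all 3 M6, and all 29 M12 (fewer than 34), giving 31 + 25 + 25 + 3 + 34 + 29 + 34 = 181.
One more screw then forces some size to 35, so 181 + 1 = 182.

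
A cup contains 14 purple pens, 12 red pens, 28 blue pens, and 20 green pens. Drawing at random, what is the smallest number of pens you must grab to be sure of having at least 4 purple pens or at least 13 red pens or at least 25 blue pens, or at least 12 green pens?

The worst case stops just short of every target: 3 purple, 12 red, 24 blue, 11 green — 3 + 12 + 24 + 11 = 50 pens.
One more pen must push some ink color to its target, so 50 + 1 = 51.

51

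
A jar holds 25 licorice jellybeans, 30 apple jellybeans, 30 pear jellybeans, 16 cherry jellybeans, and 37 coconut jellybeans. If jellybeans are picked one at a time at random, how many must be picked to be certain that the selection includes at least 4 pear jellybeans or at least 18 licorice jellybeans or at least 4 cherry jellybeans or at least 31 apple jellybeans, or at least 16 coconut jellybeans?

69

The worst case stops just short of every target: 17 licorice, 30 apple, 3 pear, 3 cherry, 15 coconut — 17 + 30 + 3 + 3 + 15 = 68 jellybeans.
One more jellybean must push some flavor to its target, so 68 + 1 = 69.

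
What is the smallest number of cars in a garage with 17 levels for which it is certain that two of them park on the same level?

18

There are 17 levels acting as pigeonholes.
With 17 cars we could place one in each, avoiding any repeat.
One more forces some class to hold 2, so 17 + 1 = 18.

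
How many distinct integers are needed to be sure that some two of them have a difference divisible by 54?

Use the pigeonhole principle on residue classes: two integers differ by a multiple of 54 exactly when they share a remainder mod 54.
There are 54 residue classes mod 54, so 54 integers can all lie in distinct classes.
One more integer must repeat a residue, giving a difference divisible by 54. So n = 54 + 1 = 55.

55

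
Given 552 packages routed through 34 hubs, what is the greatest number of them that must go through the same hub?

The 552 packages fall into 34 hubs.
If each of the 34 hubs held at most 16, the total would be at most 34 × 16 = 544 < 552, a contradiction.
So at least one holds ⌈552/34⌉ = 17.

17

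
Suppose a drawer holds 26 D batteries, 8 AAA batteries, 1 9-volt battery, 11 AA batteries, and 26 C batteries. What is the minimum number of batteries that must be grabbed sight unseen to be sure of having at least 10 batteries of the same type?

In the worst case we take at most 9 of each type, but all 8 AAA and all 1 9-volt (fewer than 9), giving 9 + 8 + 1 + 9 + 9 = 36.
One more battery then forces some type to 10, so 36 + 1 = 37.

37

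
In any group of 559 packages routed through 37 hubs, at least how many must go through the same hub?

16

If each of the 37 hubs held at most 15, the total would be at most 37 × 15 = 555 < 559, a contradiction.
So at least one holds ⌈559/37⌉ = 16.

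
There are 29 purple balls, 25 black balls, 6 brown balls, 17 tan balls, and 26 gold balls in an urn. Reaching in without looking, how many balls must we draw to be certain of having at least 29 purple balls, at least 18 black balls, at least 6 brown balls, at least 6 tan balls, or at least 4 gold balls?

59

Each of the 5 colors has its own threshold; avoid all of them simultaneously.
The worst case stops just short of every target: 28 purple, 17 black, 5 brown, 5 tan, 3 gold — 28 + 17 + 5 + 5 + 3 = 58 balls.
One more ball must push some color to its target, so 58 + 1 = 59.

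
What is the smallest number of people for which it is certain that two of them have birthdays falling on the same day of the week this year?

8

There are 7 days of the week acting as pigeonholes.
With 7 people we could place one in each, avoiding any repeat.
One more forces some class to hold 2, so 7 + 1 = 8.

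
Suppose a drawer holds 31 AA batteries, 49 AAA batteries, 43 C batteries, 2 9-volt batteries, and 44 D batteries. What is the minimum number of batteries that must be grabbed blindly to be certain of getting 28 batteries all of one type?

111

In the worst case we take at most 27 of each type, but all 2 9-volt (fewer than 27), giving 27 + 27 + 27 + 2 + 27 = 110.
One more battery then forces some type to 28, so 110 + 1 = 111.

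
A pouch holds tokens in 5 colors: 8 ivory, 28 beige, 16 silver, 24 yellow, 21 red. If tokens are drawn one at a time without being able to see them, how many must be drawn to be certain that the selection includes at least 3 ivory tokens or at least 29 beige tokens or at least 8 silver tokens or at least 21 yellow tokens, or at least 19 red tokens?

Each of the 5 colors has its own threshold; avoid all of them simultaneously.
The worst case stops just short of every target: 2 ivory, 28 beige, 7 silver, 20 yellow, 18 red — 2 + 28 + 7 + 20 + 18 = 75 tokens.
One more token must push some color to its target, so 75 + 1 = 76.

76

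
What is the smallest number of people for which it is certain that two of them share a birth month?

13

There are 12 months of the year acting as pigeonholes.
With 12 people we could place one in each, avoiding any repeat.
One more forces some class to hold 2, so 12 + 1 = 13.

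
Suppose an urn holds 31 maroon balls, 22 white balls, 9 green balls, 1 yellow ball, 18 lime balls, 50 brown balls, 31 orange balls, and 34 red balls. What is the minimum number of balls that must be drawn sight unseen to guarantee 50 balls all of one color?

Treat the 8 colors as pigeonholes.
In the worst case we take at most 49 of each color, but all 31 maroon, all 22 white, all 9 green, all 1 yellow, all 18 lime, all 31 orange, and all 34 red (fewer than 49), giving 31 + 22 + 9 + 1 + 18 + 49 + 31 + 34 = 195.
One more ball then forces some color to 50, so 195 + 1 = 196.

196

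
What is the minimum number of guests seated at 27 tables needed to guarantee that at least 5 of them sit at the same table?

There are 27 tables acting as pigeonholes.
With 27 × 4 = 108 guests we could place exactly 4 in each, with no class reaching 5.
One more forces some class to hold 5, so 108 + 1 = 109.

109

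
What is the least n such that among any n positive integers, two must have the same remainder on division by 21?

Two integers differ by a multiple of 21 exactly when they share a remainder mod 21.
There are 21 residue classes mod 21, so 21 integers can all lie in distinct classes.
One more integer must repeat a residue, giving a difference divisible by 21. So n = 21 + 1 = 22.

22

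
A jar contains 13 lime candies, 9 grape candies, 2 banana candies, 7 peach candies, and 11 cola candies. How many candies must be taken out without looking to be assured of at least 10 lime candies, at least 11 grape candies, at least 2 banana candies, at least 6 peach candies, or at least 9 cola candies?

33

Each of the 5 flavors has its own threshold; avoid all of them simultaneously.
The worst case stops just short of every target: 9 lime, all 9 grape, 1 banana, 5 peach, 8 cola — 9 + 9 + 1 + 5 + 8 = 32 candies.
One more candy must push some flavor to its target, so 32 + 1 = 33.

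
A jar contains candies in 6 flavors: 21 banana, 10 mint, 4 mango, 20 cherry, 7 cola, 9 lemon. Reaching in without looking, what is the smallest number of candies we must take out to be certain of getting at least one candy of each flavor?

The hardest flavor to obtain is mango: we could draw every other candy first — 71 − 4 = 67 candies — without a single mango one.
The next draw must be mango, so 67 + 1 = 68.

68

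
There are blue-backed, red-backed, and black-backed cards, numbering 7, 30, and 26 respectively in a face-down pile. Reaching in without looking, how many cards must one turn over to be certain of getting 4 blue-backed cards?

To avoid blue-backed cards as long as possible, exhaust the other 2 back colors first.
The worst case draws every non-blue-backed card first: 30 + 26 = 56.
The next 4 draws are then forced to be blue-backed, giving 56 + 4 = 60.

60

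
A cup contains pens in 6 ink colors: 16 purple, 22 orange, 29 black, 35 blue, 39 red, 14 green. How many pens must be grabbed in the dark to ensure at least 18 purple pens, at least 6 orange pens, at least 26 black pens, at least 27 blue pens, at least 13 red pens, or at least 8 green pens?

92

Each of the 6 ink colors has its own threshold; avoid all of them simultaneously.
The worst case stops just short of every target: all 16 purple, 5 orange, 25 black, 26 blue, 12 red, 7 green — 16 + 5 + 25 + 26 + 12 + 7 = 91 pens.
One more pen must push some ink color to its target, so 91 + 1 = 92.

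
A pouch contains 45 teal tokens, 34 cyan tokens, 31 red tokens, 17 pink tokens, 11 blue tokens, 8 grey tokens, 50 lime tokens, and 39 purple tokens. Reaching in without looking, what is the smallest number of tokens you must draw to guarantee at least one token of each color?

The hardest color to obtain is grey: we could draw every other token first — 235 − 8 = 227 tokens — without a single grey one.
The next draw must be grey, so 227 + 1 = 228.

228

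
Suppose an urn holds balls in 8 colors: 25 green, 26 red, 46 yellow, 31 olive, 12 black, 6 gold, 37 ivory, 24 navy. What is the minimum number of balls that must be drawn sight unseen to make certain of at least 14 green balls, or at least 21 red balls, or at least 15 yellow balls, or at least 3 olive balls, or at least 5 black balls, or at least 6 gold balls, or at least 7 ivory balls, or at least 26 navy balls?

The worst case stops just short of every target: 13 green, 20 red, 14 yellow, 2 olive, 4 black, 5 gold, 6 ivory, all 24 navy — 13 + 20 + 14 + 2 + 4 + 5 + 6 + 24 = 88 balls.
One more ball must push some color to its target, so 88 + 1 = 89.

89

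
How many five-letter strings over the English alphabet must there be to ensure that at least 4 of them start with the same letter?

79

There are 26 possible first letters acting as pigeonholes.
With 26 × 3 = 78 five-letter strings over the English alphabet we could place exactly 3 in each, with no class reaching 4.
One more forces some class to hold 4, so 78 + 1 = 79.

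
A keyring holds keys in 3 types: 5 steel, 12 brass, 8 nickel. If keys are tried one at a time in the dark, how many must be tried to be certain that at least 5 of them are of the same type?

13

The worst case takes 4 keys of each type without reaching 5 of any: 3 × 4 = 12.
The next key must bring some type to 5, so 12 + 1 = 13.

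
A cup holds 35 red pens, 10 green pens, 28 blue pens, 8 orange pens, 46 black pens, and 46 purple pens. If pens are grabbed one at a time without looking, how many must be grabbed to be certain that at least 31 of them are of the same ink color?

137

Treat the 6 ink colors as pigeonholes.
In the worst case we take at most 30 of each ink color, but all 10 green, all 28 blue, and all 8 orange (fewer than 30), giving 30 + 10 + 28 + 8 + 30 + 30 = 136.
One more pen then forces some ink color to 31, so 136 + 1 = 137.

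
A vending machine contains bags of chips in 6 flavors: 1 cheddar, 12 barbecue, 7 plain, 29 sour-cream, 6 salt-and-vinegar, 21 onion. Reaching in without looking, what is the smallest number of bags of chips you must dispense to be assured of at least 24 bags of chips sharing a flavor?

71

Treat the 6 flavors as pigeonholes.
In the worst case we take at most 23 of each flavor, but all 1 cheddar, all 12 barbecue, all 7 plain, all 6 salt-and-vinegar, and all 21 onion (fewer than 23), giving 1 + 12 + 7 + 23 + 6 + 21 = 70.
One more bag of chips then forces some flavor to 24, so 70 + 1 = 71.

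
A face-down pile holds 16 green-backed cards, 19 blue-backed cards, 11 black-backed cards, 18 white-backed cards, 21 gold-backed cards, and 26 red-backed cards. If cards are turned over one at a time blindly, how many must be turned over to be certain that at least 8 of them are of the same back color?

43

Treat the 6 back colors as pigeonholes.
The worst case takes 7 cards of each back color without reaching 8 of any: 6 × 7 = 42.
The next card must bring some back color to 8, so 42 + 1 = 43.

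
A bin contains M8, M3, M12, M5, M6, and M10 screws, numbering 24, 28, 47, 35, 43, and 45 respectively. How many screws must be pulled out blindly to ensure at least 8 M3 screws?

The worst case draws every non-M3 screw first: 24 + 47 + 35 + 43 + 45 = 194.
The next 8 draws are then forced to be M3, giving 194 + 8 = 202.

202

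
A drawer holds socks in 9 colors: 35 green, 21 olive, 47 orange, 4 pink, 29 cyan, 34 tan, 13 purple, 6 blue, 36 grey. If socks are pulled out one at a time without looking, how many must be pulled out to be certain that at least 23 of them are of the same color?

In the worst case we take at most 22 of each color, but all 21 olive, all 4 pink, all 13 purple, and all 6 blue (fewer than 22), giving 22 + 21 + 22 + 4 + 22 + 22 + 13 + 6 + 22 = 154.
One more sock then forces some color to 23, so 154 + 1 = 155.

155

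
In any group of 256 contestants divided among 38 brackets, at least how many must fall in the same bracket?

The 256 contestants fall into 38 brackets.
If each of the 38 brackets held at most 6, the total would be at most 38 × 6 = 228 < 256, a contradiction.
So at least one holds ⌈256/38⌉ = 7.

7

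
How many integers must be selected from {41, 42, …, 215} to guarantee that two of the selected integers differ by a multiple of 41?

42

Use the pigeonhole principle on residue classes: group the integers by remainder mod 41; there are 41 residue classes, each nonempty in this range.
Choosing one from each class (41 integers) avoids any shared remainder.
One more choice must repeat a class, so two differ by a multiple of 41. Hence 41 + 1 = 42.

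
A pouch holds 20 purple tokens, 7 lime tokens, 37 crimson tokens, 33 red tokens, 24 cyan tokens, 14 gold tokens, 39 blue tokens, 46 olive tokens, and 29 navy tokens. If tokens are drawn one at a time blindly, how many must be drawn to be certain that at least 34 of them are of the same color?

227

In the worst case we take at most 33 of each color, but all 20 purple, all 7 lime, all 24 cyan, all 14 gold, and all 29 navy (fewer than 33), giving 20 + 7 + 33 + 33 + 24 + 14 + 33 + 33 + 29 = 226.
One more token then forces some color to 34, so 226 + 1 = 227.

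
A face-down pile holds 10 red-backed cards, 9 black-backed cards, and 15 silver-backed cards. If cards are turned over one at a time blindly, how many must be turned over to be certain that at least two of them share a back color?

4

Treat the 3 back colors as pigeonholes.
The worst case takes 1 card of each back color without reaching 2 of any: 3 × 1 = 3.
The next card must bring some back color to 2, so 3 + 1 = 4.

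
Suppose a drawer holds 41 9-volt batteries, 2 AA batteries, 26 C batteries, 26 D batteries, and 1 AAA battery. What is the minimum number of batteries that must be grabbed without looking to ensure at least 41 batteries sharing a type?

96

In the worst case we take at most 40 of each type, but all 2 AA, all 26 C, all 26 D, and all 1 AAA (fewer than 40), giving 40 + 2 + 26 + 26 + 1 = 95.
One more battery then forces some type to 41, so 95 + 1 = 96.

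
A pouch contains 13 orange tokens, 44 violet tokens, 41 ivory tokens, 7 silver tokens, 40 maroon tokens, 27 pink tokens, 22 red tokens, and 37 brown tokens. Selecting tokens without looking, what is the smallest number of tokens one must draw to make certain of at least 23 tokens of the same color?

153

In the worst case we take at most 22 of each color, but all 13 orange and all 7 silver (fewer than 22), giving 13 + 22 + 22 + 7 + 22 + 22 + 22 + 22 = 152.
One more token then forces some color to 23, so 152 + 1 = 153.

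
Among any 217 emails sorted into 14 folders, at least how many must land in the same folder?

The 217 emails fall into 14 folders.
If each of the 14 folders held at most 15, the total would be at most 14 × 15 = 210 < 217, a contradiction.
So at least one holds ⌈217/14⌉ = 16.

16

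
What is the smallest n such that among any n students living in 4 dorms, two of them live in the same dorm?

There are 4 dorms acting as pigeonholes.
With 4 students we could place one in each, avoiding any repeat.
One more forces some class to hold 2, so 4 + 1 = 5.

5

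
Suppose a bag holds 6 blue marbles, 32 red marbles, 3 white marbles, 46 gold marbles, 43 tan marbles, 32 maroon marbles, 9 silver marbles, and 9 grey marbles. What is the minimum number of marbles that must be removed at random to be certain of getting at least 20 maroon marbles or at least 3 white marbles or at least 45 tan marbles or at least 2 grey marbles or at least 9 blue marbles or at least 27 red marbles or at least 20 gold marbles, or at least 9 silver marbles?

125

Each of the 8 colors has its own threshold; avoid all of them simultaneously.
The worst case stops just short of every target: all 6 blue, 26 red, 2 white, 19 gold, all 43 tan, 19 maroon, 8 silver, 1 grey — 6 + 26 + 2 + 19 + 43 + 19 + 8 + 1 = 124 marbles.
One more marble must push some color to its target, so 124 + 1 = 125.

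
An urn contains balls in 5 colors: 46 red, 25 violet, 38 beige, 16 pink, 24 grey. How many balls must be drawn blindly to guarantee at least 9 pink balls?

To avoid pink balls as long as possible, exhaust the other 4 colors first.
The worst case draws every non-pink ball first: 46 + 25 + 38 + 24 = 133.
The next 9 draws are then forced to be pink, giving 133 + 9 = 142.

142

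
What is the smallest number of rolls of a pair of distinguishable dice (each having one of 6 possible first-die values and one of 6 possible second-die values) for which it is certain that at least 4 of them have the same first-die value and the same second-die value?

There are 6 × 6 = 36 (first-die value, second-die value) combinations acting as pigeonholes.
With 36 × 3 = 108 rolls of a pair of distinguishable dice we could place exactly 3 in each, with no (first-die value, second-die value) pair reaching 4.
One more forces some (first-die value, second-die value) pair to hold 4, so 108 + 1 = 109.

109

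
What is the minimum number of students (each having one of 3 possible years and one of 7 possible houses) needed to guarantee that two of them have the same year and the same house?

There are 3 × 7 = 21 (year, house) combinations acting as pigeonholes.
With 21 students we could place one in each, avoiding any repeat.
One more forces some (year, house) pair to hold 2, so 21 + 1 = 22.

22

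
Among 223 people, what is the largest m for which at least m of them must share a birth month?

19

There are 12 months of the year, which serve as the pigeonholes.
If each of the 12 months of the year held at most 18, the total would be at most 12 × 18 = 216 < 223, a contradiction.
So at least one holds ⌈223/12⌉ = 19.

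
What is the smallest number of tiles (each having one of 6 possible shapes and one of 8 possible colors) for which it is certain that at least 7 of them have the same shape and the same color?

289

There are 6 × 8 = 48 (shape, color) combinations acting as pigeonholes.
With 48 × 6 = 288 tiles we could place exactly 6 in each, with no (shape, color) pair reaching 7.
One more forces some (shape, color) pair to hold 7, so 288 + 1 = 289.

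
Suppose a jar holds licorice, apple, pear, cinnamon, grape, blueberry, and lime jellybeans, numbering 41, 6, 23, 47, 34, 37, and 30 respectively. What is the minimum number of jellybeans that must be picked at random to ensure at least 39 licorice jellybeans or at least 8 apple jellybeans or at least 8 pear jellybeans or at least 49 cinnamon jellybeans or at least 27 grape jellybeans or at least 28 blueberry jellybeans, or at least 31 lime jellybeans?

182

Each of the 7 flavors has its own threshold; avoid all of them simultaneously.
The worst case stops just short of every target: 38 licorice, all 6 apple, 7 pear, all 47 cinnamon, 26 grape, 27 blueberry, 30 lime — 38 + 6 + 7 + 47 + 26 + 27 + 30 = 181 jellybeans.
One more jellybean must push some flavor to its target, so 181 + 1 = 182.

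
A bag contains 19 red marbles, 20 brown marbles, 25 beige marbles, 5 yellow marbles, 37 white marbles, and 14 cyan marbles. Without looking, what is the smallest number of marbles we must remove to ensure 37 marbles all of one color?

120

Treat the 6 colors as pigeonholes.
In the worst case we take at most 36 of each color, but all 19 red, all 20 brown, all 25 beige, all 5 yellow, and all 14 cyan (fewer than 36), giving 19 + 20 + 25 + 5 + 36 + 14 = 119.
One more marble then forces some color to 37, so 119 + 1 = 120.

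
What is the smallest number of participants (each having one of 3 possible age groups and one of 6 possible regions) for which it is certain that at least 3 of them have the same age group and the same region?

There are 3 × 6 = 18 (age group, region) combinations acting as pigeonholes.
With 18 × 2 = 36 participants we could place exactly 2 in each, with no (age group, region) pair reaching 3.
One more forces some (age group, region) pair to hold 3, so 36 + 1 = 37.

37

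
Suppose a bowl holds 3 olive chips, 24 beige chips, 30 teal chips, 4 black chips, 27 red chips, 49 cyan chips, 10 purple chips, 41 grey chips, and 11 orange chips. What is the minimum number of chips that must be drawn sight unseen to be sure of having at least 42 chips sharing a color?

192

In the worst case we take at most 41 of each color, but all 3 olive, all 24 beige, all 30 teal, all 4 black, all 27 red, all 10 purple, and all 11 orange (fewer than 41), giving 3 + 24 + 30 + 4 + 27 + 41 + 10 + 41 + 11 = 191.
One more chip then forces some color to 42, so 191 + 1 = 192.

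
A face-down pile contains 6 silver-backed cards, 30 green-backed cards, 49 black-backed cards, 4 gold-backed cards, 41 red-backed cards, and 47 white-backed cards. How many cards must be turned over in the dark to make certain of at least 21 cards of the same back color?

91

Treat the 6 back colors as pigeonholes.
In the worst case we take at most 20 of each back color, but all 6 silver-backed and all 4 gold-backed (fewer than 20), giving 6 + 20 + 20 + 4 + 20 + 20 = 90.
One more card then forces some back color to 21, so 90 + 1 = 91.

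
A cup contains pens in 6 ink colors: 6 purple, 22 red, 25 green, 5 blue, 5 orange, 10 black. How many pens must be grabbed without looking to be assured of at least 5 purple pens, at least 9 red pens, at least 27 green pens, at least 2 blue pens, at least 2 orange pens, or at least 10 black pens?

49

The worst case stops just short of every target: 4 purple, 8 red, all 25 green, 1 blue, 1 orange, 9 black — 4 + 8 + 25 + 1 + 1 + 9 = 48 pens.
One more pen must push some ink color to its target, so 48 + 1 = 49.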